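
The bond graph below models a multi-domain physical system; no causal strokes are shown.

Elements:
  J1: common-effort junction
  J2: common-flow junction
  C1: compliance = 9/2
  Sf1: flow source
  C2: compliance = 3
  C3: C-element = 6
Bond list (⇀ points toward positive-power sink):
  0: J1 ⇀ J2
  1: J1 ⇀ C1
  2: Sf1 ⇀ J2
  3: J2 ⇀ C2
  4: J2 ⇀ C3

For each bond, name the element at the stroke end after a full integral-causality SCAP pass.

b2 stroke→Sf1  (source Sf1 imposes f)
b0 stroke→J2  (1-jn J2 has f-setter on 2)
b3 stroke→J2  (common-f at J2 fixed by 2)
b4 stroke→J2  (J2 flow already set via bond 2)
b1 stroke→J1  (closing 0-jn rule on J1)

bond 0 stroke at J2
bond 1 stroke at J1
bond 2 stroke at Sf1
bond 3 stroke at J2
bond 4 stroke at J2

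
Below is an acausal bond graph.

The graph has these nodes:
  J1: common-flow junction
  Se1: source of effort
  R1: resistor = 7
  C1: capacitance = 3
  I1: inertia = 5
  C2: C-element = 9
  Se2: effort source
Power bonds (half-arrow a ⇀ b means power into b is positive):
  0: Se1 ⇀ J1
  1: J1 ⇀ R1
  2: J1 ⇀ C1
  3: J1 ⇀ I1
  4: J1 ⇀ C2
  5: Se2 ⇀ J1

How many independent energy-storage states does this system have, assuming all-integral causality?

3  (C1, C2, I1 all integral)

b0 stroke→J1  (Se1: effort source, stroke at far end)
b5 stroke→J1  (source Se2 imposes e)
b2 stroke→J1  (C1 integral (e out))
b3 stroke→I1  (I1: I, integral causality)
b1 stroke→J1  (J1: bond 3 brought flow, rest push out)
b4 stroke→J1  (1-jn J1 has f-setter on 3)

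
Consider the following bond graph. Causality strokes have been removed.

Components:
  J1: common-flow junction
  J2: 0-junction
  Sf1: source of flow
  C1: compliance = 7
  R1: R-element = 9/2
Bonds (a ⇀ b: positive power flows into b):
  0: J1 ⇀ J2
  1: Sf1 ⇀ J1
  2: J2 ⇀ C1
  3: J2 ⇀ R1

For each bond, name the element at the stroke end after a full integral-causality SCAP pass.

b1 |Sf1  (Sf1: flow source, stroke at near end)
b0 |J1  (J1: bond 1 brought flow, rest push out)
b2 |J2  (C1 outputs effort q/C1)
b3 |R1  (J2: bond 2 brought effort, rest push out)

β0 →J1
β1 →Sf1
β2 →J2
β3 →R1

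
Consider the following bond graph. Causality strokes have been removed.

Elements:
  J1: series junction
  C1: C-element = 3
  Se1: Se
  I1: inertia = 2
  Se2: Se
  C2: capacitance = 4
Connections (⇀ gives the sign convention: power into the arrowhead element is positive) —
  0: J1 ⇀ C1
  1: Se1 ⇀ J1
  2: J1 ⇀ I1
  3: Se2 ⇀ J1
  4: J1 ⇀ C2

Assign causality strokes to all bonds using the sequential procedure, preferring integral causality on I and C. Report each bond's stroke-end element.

b0 stroke at J1
b1 stroke at J1
b2 stroke at I1
b3 stroke at J1
b4 stroke at J1

b1 stroke at J1  (Se1 fixes effort; stroke away)
b3 stroke at J1  (Se2 (Se) sets effort on bond)
b0 stroke at J1  (C1 outputs effort q/C1)
b2 stroke at I1  (I1 integral (f out))
b4 stroke at J1  (1-jn J1 has f-setter on 2)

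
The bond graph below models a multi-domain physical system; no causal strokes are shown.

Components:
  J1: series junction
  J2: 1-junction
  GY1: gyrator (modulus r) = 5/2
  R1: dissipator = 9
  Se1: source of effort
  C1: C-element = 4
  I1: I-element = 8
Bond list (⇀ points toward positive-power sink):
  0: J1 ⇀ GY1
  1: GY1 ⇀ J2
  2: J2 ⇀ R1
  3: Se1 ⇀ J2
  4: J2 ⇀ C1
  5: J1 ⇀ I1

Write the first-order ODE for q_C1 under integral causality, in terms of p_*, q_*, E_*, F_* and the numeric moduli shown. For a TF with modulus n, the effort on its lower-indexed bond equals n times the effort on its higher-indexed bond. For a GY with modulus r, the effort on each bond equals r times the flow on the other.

b3 stroke at J2  (Se1 (Se) sets effort on bond)
b4 stroke at J2  (C1: C, integral causality)
b5 stroke at I1  (I1 outputs flow p/I1)
b0 stroke at J1  (J1: bond 5 brought flow, rest push out)
b1 stroke at J2  (through GY1, causality inverts; strokes same side of GY1)
b2 stroke at R1  (J2 needs exactly one f-in)

dq_C1/dt = E_Se1/9 + 5*p_I1/144 - q_C1/36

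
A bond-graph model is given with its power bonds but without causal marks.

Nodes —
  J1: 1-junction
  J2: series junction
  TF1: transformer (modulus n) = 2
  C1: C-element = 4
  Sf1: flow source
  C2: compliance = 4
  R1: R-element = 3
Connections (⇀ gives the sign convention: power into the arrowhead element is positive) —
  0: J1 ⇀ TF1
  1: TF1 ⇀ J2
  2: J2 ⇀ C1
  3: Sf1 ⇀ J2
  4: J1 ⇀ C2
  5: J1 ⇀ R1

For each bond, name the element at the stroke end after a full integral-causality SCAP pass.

b3 |Sf1  (Sf1 fixes flow; stroke at Sf1)
b1 |J2  (common-f at J2 fixed by 3)
b2 |J2  (common-f at J2 fixed by 3)
b0 |TF1  (through TF1, causality passes straight; one stroke at TF1)
b4 |J1  (J1: bond 0 brought flow, rest push out)
b5 |J1  (J1: bond 0 brought flow, rest push out)

b0 |TF1
b1 |J2
b2 |J2
b3 |Sf1
b4 |J1
b5 |J1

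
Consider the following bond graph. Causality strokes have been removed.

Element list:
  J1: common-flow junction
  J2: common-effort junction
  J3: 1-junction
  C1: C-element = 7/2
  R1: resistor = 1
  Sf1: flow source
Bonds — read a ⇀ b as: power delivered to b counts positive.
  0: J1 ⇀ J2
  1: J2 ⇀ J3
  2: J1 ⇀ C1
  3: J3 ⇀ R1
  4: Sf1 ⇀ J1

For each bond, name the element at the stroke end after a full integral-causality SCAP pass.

bond 0 stroke→J1
bond 1 stroke→J2
bond 2 stroke→J1
bond 3 stroke→J3
bond 4 stroke→Sf1

bond 4 stroke→Sf1  (Sf1: flow source, stroke at near end)
bond 0 stroke→J1  (J1 flow already set via bond 4)
bond 2 stroke→J1  (J1: bond 4 brought flow, rest push out)
bond 1 stroke→J2  (J2 needs exactly one e-in)
bond 3 stroke→J3  (J3: bond 1 brought flow, rest push out)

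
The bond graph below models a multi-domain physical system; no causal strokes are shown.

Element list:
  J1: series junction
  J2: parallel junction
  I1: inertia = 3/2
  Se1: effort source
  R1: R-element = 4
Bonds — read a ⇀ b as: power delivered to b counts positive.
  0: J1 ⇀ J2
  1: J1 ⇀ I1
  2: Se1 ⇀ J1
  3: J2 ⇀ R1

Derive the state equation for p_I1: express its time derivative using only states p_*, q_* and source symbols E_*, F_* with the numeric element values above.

bond 2 stroke at J1  (Se1: effort source, stroke at far end)
bond 1 stroke at I1  (prefer integral on I1)
bond 0 stroke at J1  (1-jn J1 has f-setter on 1)
bond 3 stroke at J2  (only one effort-in slot at J2)

dp_I1/dt = E_Se1 - 8*p_I1/3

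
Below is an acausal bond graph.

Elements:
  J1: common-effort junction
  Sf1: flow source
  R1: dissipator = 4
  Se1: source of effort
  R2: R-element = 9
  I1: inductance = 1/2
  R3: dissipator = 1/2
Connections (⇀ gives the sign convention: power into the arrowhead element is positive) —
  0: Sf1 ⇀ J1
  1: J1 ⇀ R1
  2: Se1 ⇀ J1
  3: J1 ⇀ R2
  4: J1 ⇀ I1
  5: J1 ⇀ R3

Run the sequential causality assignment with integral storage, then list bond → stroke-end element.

β0 stroke at Sf1
β1 stroke at R1
β2 stroke at J1
β3 stroke at R2
β4 stroke at I1
β5 stroke at R3

β0 →Sf1  (Sf1: flow source, stroke at near end)
β2 →J1  (Se1: effort source, stroke at far end)
β1 →R1  (J1: bond 2 brought effort, rest push out)
β3 →R2  (J1: bond 2 brought effort, rest push out)
β4 →I1  (common-e at J1 fixed by 2)
β5 →R3  (J1: bond 2 brought effort, rest push out)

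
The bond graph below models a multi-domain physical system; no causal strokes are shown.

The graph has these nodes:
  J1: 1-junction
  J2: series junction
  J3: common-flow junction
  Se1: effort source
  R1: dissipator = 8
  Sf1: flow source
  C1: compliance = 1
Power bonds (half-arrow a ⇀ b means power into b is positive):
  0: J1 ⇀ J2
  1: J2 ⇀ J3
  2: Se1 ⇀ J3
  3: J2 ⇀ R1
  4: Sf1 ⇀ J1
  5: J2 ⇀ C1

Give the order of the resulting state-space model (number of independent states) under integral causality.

bond 2 →J3  (Se1 (Se) sets effort on bond)
bond 4 →Sf1  (Sf1: flow source, stroke at near end)
bond 0 →J1  (J1: bond 4 brought flow, rest push out)
bond 1 →J2  (common-f at J2 fixed by 0)
bond 3 →J2  (J2: bond 0 brought flow, rest push out)
bond 5 →J2  (J2 flow already set via bond 0)

1  (C1 all integral)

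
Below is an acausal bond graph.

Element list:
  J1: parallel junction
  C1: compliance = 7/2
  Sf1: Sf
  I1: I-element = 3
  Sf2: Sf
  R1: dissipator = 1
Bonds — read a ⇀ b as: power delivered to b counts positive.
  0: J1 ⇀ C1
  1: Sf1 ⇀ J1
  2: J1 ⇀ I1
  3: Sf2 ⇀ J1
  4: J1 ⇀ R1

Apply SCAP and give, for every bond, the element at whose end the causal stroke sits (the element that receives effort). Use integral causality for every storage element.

#1 stroke at Sf1  (Sf1 fixes flow; stroke at Sf1)
#3 stroke at Sf2  (Sf2: flow source, stroke at near end)
#0 stroke at J1  (C1: C, integral causality)
#2 stroke at I1  (J1: bond 0 brought effort, rest push out)
#4 stroke at R1  (J1: bond 0 brought effort, rest push out)

bond 0 |J1
bond 1 |Sf1
bond 2 |I1
bond 3 |Sf2
bond 4 |R1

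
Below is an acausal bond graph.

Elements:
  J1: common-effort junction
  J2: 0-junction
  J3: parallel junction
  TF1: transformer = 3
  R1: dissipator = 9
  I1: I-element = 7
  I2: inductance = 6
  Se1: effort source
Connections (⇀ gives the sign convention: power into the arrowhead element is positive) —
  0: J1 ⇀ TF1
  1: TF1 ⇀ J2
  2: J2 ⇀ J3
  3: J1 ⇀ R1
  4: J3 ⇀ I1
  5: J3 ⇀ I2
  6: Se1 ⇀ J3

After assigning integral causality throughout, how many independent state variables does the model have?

2  (I1, I2 all integral)

β6 stroke at J3  (Se1 fixes effort; stroke away)
β2 stroke at J2  (J3: bond 6 brought effort, rest push out)
β4 stroke at I1  (0-jn J3 has e-setter on 6)
β5 stroke at I2  (common-e at J3 fixed by 6)
β1 stroke at TF1  (J2: bond 2 brought effort, rest push out)
β0 stroke at J1  (through TF1, causality passes straight; one stroke at TF1)
β3 stroke at R1  (common-e at J1 fixed by 0)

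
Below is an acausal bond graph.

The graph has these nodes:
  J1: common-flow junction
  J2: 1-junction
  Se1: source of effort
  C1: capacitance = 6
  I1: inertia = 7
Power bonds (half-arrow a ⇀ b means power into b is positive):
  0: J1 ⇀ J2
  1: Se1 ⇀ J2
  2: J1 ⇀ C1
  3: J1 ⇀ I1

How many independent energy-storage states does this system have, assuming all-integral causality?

2  (C1, I1 all integral)

#1 stroke→J2  (Se1: effort source, stroke at far end)
#0 stroke→J1  (J2: last free bond brings flow in)
#2 stroke→J1  (C1 outputs effort q/C1)
#3 stroke→I1  (J1: last free bond brings flow in)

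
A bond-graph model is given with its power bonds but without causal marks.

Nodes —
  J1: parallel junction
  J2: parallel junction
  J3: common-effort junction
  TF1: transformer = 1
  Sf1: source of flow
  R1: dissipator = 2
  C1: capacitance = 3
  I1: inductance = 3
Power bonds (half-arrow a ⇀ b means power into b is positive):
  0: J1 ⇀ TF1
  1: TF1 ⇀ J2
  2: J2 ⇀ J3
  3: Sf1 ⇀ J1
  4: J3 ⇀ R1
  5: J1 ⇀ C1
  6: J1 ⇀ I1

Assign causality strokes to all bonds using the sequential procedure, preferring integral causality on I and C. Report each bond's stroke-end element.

β3 →Sf1  (source Sf1 imposes f)
β5 →J1  (C1 outputs effort q/C1)
β0 →TF1  (0-jn J1 has e-setter on 5)
β6 →I1  (J1: bond 5 brought effort, rest push out)
β1 →J2  (TF TF1: opposite of bond 0)
β2 →J3  (J2: bond 1 brought effort, rest push out)
β4 →R1  (common-e at J3 fixed by 2)

β0 stroke at TF1
β1 stroke at J2
β2 stroke at J3
β3 stroke at Sf1
β4 stroke at R1
β5 stroke at J1
β6 stroke at I1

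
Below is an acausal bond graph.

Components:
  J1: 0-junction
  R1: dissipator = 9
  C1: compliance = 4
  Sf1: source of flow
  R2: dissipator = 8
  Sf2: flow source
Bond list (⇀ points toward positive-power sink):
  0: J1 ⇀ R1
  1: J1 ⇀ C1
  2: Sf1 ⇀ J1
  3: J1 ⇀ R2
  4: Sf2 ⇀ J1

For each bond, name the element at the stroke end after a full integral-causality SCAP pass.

β0 |R1
β1 |J1
β2 |Sf1
β3 |R2
β4 |Sf2

bond 2 |Sf1  (source Sf1 imposes f)
bond 4 |Sf2  (Sf2 fixes flow; stroke at Sf2)
bond 1 |J1  (C1: C, integral causality)
bond 0 |R1  (0-jn J1 has e-setter on 1)
bond 3 |R2  (J1 effort already set via bond 1)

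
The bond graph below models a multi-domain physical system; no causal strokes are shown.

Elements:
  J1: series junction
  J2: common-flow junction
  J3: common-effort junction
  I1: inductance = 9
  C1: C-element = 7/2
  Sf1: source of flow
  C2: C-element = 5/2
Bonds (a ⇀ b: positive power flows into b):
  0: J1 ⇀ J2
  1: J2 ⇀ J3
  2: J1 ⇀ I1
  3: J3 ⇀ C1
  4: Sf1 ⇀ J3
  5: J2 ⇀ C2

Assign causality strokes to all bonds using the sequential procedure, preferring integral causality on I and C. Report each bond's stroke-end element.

β0 stroke→J1
β1 stroke→J2
β2 stroke→I1
β3 stroke→J3
β4 stroke→Sf1
β5 stroke→J2

b4 |Sf1  (Sf1 (Sf) sets flow on bond)
b2 |I1  (prefer integral on I1)
b0 |J1  (J1 flow already set via bond 2)
b1 |J2  (J2: bond 0 brought flow, rest push out)
b5 |J2  (J2: bond 0 brought flow, rest push out)
b3 |J3  (J3: last free bond brings effort in)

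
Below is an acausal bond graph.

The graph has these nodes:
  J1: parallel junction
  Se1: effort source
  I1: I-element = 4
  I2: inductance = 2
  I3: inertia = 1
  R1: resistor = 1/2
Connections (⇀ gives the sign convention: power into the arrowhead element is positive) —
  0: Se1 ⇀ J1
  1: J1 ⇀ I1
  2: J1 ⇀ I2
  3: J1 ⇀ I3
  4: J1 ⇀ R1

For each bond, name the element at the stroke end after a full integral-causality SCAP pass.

β0 |J1  (Se1: effort source, stroke at far end)
β1 |I1  (J1: bond 0 brought effort, rest push out)
β2 |I2  (0-jn J1 has e-setter on 0)
β3 |I3  (0-jn J1 has e-setter on 0)
β4 |R1  (J1 effort already set via bond 0)

bond 0 stroke at J1
bond 1 stroke at I1
bond 2 stroke at I2
bond 3 stroke at I3
bond 4 stroke at R1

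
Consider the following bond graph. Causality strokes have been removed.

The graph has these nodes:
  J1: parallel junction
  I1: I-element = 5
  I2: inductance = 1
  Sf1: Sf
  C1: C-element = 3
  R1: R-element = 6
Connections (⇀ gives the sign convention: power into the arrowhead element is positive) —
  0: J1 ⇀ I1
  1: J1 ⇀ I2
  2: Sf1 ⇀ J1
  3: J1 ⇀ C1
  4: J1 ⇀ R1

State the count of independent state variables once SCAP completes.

b2 stroke at Sf1  (Sf1: flow source, stroke at near end)
b0 stroke at I1  (I1 outputs flow p/I1)
b1 stroke at I2  (I2: I, integral causality)
b3 stroke at J1  (C1: C, integral causality)
b4 stroke at R1  (J1: bond 3 brought effort, rest push out)

3  (C1, I1, I2 all integral)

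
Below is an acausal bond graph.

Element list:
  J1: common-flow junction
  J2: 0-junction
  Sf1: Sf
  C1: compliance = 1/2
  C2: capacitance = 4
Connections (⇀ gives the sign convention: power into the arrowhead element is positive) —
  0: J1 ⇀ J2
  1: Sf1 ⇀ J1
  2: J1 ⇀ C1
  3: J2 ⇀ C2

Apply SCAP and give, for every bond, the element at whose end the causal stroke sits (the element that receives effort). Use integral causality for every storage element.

#0 stroke→J1
#1 stroke→Sf1
#2 stroke→J1
#3 stroke→J2

b1 stroke at Sf1  (source Sf1 imposes f)
b0 stroke at J1  (J1 flow already set via bond 1)
b2 stroke at J1  (J1: bond 1 brought flow, rest push out)
b3 stroke at J2  (J2 needs exactly one e-in)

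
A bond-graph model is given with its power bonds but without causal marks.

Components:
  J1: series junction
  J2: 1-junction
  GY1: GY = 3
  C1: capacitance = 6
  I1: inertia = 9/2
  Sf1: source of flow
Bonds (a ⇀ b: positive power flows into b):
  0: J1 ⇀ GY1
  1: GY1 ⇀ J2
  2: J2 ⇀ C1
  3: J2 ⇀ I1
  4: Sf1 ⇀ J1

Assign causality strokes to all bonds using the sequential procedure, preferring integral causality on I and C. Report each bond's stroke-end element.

#0 →J1
#1 →J2
#2 →J2
#3 →I1
#4 →Sf1

b4 |Sf1  (source Sf1 imposes f)
b0 |J1  (1-jn J1 has f-setter on 4)
b1 |J2  (GY1 both-in/both-out from 0)
b2 |J2  (prefer integral on C1)
b3 |I1  (closing 1-jn rule on J2)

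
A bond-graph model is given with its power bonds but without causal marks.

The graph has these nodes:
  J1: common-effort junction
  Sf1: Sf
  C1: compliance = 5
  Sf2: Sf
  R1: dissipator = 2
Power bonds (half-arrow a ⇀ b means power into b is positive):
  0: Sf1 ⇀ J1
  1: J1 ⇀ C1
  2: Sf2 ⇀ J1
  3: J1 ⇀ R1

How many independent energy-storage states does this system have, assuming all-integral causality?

1  (C1 all integral)

b0 stroke→Sf1  (Sf1 (Sf) sets flow on bond)
b2 stroke→Sf2  (Sf2 fixes flow; stroke at Sf2)
b1 stroke→J1  (prefer integral on C1)
b3 stroke→R1  (J1: bond 1 brought effort, rest push out)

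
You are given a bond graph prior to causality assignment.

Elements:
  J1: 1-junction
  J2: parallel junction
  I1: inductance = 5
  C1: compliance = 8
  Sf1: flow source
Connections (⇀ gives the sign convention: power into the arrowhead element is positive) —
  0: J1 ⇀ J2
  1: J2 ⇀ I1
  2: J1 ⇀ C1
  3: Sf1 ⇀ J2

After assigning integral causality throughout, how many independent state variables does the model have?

bond 3 |Sf1  (Sf1: flow source, stroke at near end)
bond 1 |I1  (prefer integral on I1)
bond 0 |J2  (only one effort-in slot at J2)
bond 2 |J1  (common-f at J1 fixed by 0)

2  (C1, I1 all integral)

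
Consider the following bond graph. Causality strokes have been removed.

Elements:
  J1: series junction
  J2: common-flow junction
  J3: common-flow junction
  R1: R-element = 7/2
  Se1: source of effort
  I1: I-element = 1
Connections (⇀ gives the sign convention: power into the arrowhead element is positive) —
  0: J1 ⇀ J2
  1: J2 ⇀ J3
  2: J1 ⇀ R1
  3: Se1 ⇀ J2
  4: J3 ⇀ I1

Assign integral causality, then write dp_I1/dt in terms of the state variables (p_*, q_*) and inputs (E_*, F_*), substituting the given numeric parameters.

dp_I1/dt = E_Se1 - 7*p_I1/2

bond 3 |J2  (Se1 (Se) sets effort on bond)
bond 4 |I1  (prefer integral on I1)
bond 1 |J3  (1-jn J3 has f-setter on 4)
bond 0 |J2  (J2 flow already set via bond 1)
bond 2 |J1  (J1 flow already set via bond 0)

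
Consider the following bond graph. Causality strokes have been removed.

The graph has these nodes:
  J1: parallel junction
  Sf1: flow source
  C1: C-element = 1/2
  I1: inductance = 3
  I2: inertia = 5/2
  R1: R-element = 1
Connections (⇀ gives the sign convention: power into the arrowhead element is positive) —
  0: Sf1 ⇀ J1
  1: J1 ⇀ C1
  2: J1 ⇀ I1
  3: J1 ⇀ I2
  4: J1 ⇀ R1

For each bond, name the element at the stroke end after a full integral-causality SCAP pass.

b0 →Sf1  (Sf1 fixes flow; stroke at Sf1)
b1 →J1  (C1 outputs effort q/C1)
b2 →I1  (J1: bond 1 brought effort, rest push out)
b3 →I2  (common-e at J1 fixed by 1)
b4 →R1  (J1 effort already set via bond 1)

β0 stroke→Sf1
β1 stroke→J1
β2 stroke→I1
β3 stroke→I2
β4 stroke→R1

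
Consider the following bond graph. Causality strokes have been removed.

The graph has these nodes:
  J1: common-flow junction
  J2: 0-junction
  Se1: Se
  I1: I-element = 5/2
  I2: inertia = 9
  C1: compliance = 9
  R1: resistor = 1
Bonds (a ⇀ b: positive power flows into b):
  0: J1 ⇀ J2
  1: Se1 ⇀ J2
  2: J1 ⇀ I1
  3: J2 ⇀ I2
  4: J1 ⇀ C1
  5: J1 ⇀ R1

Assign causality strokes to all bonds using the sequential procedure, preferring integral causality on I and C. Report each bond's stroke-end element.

bond 1 |J2  (source Se1 imposes e)
bond 0 |J1  (J2 effort already set via bond 1)
bond 3 |I2  (J2: bond 1 brought effort, rest push out)
bond 2 |I1  (I1 integral (f out))
bond 4 |J1  (common-f at J1 fixed by 2)
bond 5 |J1  (J1 flow already set via bond 2)

bond 0 stroke→J1
bond 1 stroke→J2
bond 2 stroke→I1
bond 3 stroke→I2
bond 4 stroke→J1
bond 5 stroke→J1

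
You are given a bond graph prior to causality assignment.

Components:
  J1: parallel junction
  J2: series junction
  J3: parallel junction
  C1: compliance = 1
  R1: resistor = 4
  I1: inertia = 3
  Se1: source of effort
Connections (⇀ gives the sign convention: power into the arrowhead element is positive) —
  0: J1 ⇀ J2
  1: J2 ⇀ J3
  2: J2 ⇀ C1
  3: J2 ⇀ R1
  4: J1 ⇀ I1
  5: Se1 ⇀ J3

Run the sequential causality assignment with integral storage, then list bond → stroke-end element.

#0 stroke→J1
#1 stroke→J2
#2 stroke→J2
#3 stroke→J2
#4 stroke→I1
#5 stroke→J3

b5 |J3  (Se1 (Se) sets effort on bond)
b1 |J2  (0-jn J3 has e-setter on 5)
b2 |J2  (C1: C, integral causality)
b4 |I1  (prefer integral on I1)
b0 |J1  (closing 0-jn rule on J1)
b3 |J2  (common-f at J2 fixed by 0)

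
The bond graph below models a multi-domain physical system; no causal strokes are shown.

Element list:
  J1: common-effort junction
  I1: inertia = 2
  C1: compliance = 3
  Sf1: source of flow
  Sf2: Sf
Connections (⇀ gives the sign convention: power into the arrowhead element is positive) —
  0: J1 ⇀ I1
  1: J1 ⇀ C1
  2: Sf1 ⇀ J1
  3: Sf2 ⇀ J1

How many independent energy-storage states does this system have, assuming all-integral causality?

2  (C1, I1 all integral)

β2 →Sf1  (source Sf1 imposes f)
β3 →Sf2  (Sf2 (Sf) sets flow on bond)
β0 →I1  (I1 outputs flow p/I1)
β1 →J1  (closing 0-jn rule on J1)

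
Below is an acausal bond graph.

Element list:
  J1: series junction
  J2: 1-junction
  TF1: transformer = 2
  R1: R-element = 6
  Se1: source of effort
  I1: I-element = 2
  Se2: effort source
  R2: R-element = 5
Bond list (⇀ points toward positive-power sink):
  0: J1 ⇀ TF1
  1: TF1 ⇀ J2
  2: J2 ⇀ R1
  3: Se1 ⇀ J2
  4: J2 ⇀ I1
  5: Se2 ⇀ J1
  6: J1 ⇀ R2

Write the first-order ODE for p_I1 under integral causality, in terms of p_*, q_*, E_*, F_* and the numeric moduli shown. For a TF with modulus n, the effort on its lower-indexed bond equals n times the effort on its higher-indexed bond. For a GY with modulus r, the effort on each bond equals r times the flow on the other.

dp_I1/dt = E_Se1 + E_Se2/2 - 29*p_I1/8

b3 stroke at J2  (source Se1 imposes e)
b5 stroke at J1  (Se2 fixes effort; stroke away)
b4 stroke at I1  (I1 outputs flow p/I1)
b1 stroke at J2  (J2: bond 4 brought flow, rest push out)
b2 stroke at J2  (J2: bond 4 brought flow, rest push out)
b0 stroke at TF1  (TF1 one-in-one-out from 1)
b6 stroke at J1  (J1 flow already set via bond 0)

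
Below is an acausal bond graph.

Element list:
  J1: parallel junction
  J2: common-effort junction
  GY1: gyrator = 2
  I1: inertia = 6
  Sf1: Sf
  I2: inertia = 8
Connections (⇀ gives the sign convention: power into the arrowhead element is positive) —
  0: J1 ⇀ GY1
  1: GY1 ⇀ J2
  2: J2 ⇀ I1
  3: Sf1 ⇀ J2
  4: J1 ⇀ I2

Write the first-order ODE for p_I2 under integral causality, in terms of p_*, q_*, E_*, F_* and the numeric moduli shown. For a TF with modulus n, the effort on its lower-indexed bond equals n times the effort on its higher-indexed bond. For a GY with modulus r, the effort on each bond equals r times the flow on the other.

#3 |Sf1  (Sf1: flow source, stroke at near end)
#2 |I1  (I1 outputs flow p/I1)
#1 |J2  (only one effort-in slot at J2)
#0 |J1  (GY1: gyrator matches bond 1)
#4 |I2  (J1: bond 0 brought effort, rest push out)

dp_I2/dt = -2*F_Sf1 + p_I1/3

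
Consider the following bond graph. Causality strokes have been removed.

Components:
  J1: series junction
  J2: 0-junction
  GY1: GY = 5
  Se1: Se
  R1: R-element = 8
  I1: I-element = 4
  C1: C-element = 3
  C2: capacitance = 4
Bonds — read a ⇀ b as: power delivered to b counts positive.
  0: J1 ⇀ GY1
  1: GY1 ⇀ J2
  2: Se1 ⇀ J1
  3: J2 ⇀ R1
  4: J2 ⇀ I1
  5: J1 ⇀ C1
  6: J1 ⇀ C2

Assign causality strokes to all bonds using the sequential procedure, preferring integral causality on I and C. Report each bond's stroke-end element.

#2 stroke at J1  (Se1 fixes effort; stroke away)
#4 stroke at I1  (I1 outputs flow p/I1)
#5 stroke at J1  (prefer integral on C1)
#6 stroke at J1  (C2 integral (e out))
#0 stroke at GY1  (J1: last free bond brings flow in)
#1 stroke at GY1  (GY1: gyrator matches bond 0)
#3 stroke at J2  (J2 needs exactly one e-in)

b0 stroke→GY1
b1 stroke→GY1
b2 stroke→J1
b3 stroke→J2
b4 stroke→I1
b5 stroke→J1
b6 stroke→J1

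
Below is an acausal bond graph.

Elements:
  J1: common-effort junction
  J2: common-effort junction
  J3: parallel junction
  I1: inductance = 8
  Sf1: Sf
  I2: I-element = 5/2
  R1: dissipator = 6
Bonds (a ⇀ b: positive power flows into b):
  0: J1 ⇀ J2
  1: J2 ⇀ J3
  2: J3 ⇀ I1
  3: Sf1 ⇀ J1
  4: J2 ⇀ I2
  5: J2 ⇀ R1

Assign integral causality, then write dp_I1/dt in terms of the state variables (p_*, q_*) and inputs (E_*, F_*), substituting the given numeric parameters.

dp_I1/dt = 6*F_Sf1 - 3*p_I1/4 - 12*p_I2/5

β3 →Sf1  (Sf1 (Sf) sets flow on bond)
β0 →J1  (closing 0-jn rule on J1)
β2 →I1  (I1 integral (f out))
β1 →J3  (J3 needs exactly one e-in)
β4 →I2  (I2: I, integral causality)
β5 →J2  (J2: last free bond brings effort in)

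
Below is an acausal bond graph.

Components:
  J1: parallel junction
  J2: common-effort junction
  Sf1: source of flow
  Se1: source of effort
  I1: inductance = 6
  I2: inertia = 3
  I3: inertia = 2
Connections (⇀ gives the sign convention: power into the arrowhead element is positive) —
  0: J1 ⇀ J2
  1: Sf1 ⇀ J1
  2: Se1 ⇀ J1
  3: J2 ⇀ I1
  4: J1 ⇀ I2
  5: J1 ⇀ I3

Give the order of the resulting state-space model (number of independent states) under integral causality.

#1 |Sf1  (Sf1 (Sf) sets flow on bond)
#2 |J1  (source Se1 imposes e)
#0 |J2  (common-e at J1 fixed by 2)
#4 |I2  (common-e at J1 fixed by 2)
#5 |I3  (J1 effort already set via bond 2)
#3 |I1  (J2 effort already set via bond 0)

3  (I1, I2, I3 all integral)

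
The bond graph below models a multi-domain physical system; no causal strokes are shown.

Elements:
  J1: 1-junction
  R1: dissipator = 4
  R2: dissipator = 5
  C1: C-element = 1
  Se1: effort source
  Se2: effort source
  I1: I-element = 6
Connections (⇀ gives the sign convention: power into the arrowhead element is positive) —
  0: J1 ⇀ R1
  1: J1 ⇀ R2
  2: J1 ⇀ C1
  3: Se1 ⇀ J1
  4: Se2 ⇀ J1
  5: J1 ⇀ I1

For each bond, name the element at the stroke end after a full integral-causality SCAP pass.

bond 0 stroke→J1
bond 1 stroke→J1
bond 2 stroke→J1
bond 3 stroke→J1
bond 4 stroke→J1
bond 5 stroke→I1

#3 |J1  (Se1 (Se) sets effort on bond)
#4 |J1  (Se2 (Se) sets effort on bond)
#2 |J1  (C1 outputs effort q/C1)
#5 |I1  (I1 integral (f out))
#0 |J1  (J1 flow already set via bond 5)
#1 |J1  (1-jn J1 has f-setter on 5)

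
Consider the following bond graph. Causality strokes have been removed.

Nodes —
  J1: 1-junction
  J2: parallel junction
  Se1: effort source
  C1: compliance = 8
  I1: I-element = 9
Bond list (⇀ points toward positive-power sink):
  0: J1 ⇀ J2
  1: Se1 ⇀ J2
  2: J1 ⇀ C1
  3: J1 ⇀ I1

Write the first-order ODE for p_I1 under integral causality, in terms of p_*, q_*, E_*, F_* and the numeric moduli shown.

dp_I1/dt = -E_Se1 - q_C1/8

#1 →J2  (Se1 (Se) sets effort on bond)
#0 →J1  (common-e at J2 fixed by 1)
#2 →J1  (C1 outputs effort q/C1)
#3 →I1  (only one flow-in slot at J1)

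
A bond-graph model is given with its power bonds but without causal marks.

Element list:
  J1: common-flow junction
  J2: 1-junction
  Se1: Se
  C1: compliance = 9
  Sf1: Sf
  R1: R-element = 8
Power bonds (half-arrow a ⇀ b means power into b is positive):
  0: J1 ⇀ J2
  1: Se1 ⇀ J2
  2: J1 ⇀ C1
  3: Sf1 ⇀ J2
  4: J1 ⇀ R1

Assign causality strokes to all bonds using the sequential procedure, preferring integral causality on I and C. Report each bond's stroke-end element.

b0 |J2
b1 |J2
b2 |J1
b3 |Sf1
b4 |J1

b1 →J2  (source Se1 imposes e)
b3 →Sf1  (Sf1: flow source, stroke at near end)
b0 →J2  (J2 flow already set via bond 3)
b2 →J1  (J1: bond 0 brought flow, rest push out)
b4 →J1  (J1 flow already set via bond 0)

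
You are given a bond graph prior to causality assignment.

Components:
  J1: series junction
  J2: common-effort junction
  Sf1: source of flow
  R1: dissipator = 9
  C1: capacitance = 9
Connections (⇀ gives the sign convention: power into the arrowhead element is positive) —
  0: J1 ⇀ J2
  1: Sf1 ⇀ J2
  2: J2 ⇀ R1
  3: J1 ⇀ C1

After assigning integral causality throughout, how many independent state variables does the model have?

β1 →Sf1  (Sf1 (Sf) sets flow on bond)
β3 →J1  (prefer integral on C1)
β0 →J2  (closing 1-jn rule on J1)
β2 →R1  (J2 effort already set via bond 0)

1  (C1 all integral)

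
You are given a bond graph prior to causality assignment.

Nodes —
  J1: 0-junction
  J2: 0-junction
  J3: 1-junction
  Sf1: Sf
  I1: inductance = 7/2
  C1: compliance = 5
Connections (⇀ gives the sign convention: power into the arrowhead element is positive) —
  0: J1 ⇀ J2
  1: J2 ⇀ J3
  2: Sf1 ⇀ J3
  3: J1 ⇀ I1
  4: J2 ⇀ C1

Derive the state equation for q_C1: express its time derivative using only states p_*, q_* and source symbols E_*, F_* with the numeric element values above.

bond 2 |Sf1  (source Sf1 imposes f)
bond 1 |J3  (J3 flow already set via bond 2)
bond 3 |I1  (I1: I, integral causality)
bond 0 |J1  (only one effort-in slot at J1)
bond 4 |J2  (closing 0-jn rule on J2)

dq_C1/dt = -F_Sf1 - 2*p_I1/7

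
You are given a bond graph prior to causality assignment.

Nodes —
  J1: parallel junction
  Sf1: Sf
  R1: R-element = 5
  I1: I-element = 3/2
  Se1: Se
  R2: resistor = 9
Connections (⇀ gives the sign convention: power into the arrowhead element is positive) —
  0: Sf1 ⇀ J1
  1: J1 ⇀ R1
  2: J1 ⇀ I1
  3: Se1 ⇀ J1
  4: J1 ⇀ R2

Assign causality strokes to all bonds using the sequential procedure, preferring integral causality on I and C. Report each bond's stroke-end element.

b0 →Sf1  (Sf1 fixes flow; stroke at Sf1)
b3 →J1  (Se1 (Se) sets effort on bond)
b1 →R1  (J1: bond 3 brought effort, rest push out)
b2 →I1  (J1: bond 3 brought effort, rest push out)
b4 →R2  (0-jn J1 has e-setter on 3)

#0 →Sf1
#1 →R1
#2 →I1
#3 →J1
#4 →R2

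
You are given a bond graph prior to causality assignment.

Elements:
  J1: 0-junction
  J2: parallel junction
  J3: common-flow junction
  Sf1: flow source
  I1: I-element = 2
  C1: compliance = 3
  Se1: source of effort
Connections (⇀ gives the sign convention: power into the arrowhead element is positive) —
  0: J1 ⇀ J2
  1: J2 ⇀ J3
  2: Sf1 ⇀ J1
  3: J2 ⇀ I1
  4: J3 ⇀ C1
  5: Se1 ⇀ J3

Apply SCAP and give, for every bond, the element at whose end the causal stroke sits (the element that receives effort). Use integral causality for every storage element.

#2 →Sf1  (source Sf1 imposes f)
#5 →J3  (Se1 (Se) sets effort on bond)
#0 →J1  (J1 needs exactly one e-in)
#3 →I1  (I1 integral (f out))
#1 →J2  (J2: last free bond brings effort in)
#4 →J3  (J3 flow already set via bond 1)

b0 stroke→J1
b1 stroke→J2
b2 stroke→Sf1
b3 stroke→I1
b4 stroke→J3
b5 stroke→J3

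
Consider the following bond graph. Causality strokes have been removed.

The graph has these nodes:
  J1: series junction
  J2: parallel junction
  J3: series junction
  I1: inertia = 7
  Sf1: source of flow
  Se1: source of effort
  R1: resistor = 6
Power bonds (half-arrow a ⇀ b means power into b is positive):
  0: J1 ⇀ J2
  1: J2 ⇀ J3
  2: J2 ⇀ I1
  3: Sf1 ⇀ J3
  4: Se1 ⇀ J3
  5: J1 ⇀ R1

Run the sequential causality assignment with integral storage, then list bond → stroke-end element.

bond 3 stroke at Sf1  (Sf1: flow source, stroke at near end)
bond 4 stroke at J3  (source Se1 imposes e)
bond 1 stroke at J3  (J3: bond 3 brought flow, rest push out)
bond 2 stroke at I1  (prefer integral on I1)
bond 0 stroke at J2  (closing 0-jn rule on J2)
bond 5 stroke at J1  (1-jn J1 has f-setter on 0)

β0 →J2
β1 →J3
β2 →I1
β3 →Sf1
β4 →J3
β5 →J1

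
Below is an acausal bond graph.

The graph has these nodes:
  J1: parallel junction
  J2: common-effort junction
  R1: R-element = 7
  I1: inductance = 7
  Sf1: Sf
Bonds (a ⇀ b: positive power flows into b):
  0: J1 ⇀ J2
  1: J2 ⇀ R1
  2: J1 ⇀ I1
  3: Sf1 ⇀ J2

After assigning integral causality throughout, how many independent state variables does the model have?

1  (I1 all integral)

b3 →Sf1  (source Sf1 imposes f)
b2 →I1  (I1 outputs flow p/I1)
b0 →J1  (J1 needs exactly one e-in)
b1 →J2  (closing 0-jn rule on J2)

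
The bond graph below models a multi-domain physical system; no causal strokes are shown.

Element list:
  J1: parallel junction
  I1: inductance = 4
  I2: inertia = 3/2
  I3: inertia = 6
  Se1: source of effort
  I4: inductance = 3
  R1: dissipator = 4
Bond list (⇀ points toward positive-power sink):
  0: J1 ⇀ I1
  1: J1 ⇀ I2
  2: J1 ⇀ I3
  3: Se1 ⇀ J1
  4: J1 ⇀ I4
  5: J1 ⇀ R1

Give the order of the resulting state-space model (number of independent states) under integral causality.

b3 stroke→J1  (Se1 (Se) sets effort on bond)
b0 stroke→I1  (common-e at J1 fixed by 3)
b1 stroke→I2  (J1 effort already set via bond 3)
b2 stroke→I3  (0-jn J1 has e-setter on 3)
b4 stroke→I4  (J1: bond 3 brought effort, rest push out)
b5 stroke→R1  (J1 effort already set via bond 3)

4  (I1, I2, I3, I4 all integral)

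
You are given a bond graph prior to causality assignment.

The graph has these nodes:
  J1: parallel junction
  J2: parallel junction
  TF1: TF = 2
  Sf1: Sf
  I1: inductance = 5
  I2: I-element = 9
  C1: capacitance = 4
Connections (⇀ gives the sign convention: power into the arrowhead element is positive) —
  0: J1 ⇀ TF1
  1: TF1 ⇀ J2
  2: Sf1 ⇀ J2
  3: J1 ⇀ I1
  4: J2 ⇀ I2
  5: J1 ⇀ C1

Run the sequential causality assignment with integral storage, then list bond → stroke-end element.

b2 stroke at Sf1  (source Sf1 imposes f)
b3 stroke at I1  (I1: I, integral causality)
b4 stroke at I2  (I2 integral (f out))
b1 stroke at J2  (only one effort-in slot at J2)
b0 stroke at TF1  (through TF1, causality passes straight; one stroke at TF1)
b5 stroke at J1  (J1 needs exactly one e-in)

β0 stroke at TF1
β1 stroke at J2
β2 stroke at Sf1
β3 stroke at I1
β4 stroke at I2
β5 stroke at J1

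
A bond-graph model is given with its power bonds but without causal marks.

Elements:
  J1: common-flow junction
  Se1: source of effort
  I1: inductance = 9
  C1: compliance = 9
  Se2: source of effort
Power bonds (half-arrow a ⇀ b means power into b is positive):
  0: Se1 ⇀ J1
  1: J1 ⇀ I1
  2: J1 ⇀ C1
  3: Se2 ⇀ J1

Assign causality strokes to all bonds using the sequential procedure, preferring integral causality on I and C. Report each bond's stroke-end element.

b0 stroke→J1
b1 stroke→I1
b2 stroke→J1
b3 stroke→J1

b0 |J1  (Se1: effort source, stroke at far end)
b3 |J1  (Se2 fixes effort; stroke away)
b1 |I1  (I1 integral (f out))
b2 |J1  (J1 flow already set via bond 1)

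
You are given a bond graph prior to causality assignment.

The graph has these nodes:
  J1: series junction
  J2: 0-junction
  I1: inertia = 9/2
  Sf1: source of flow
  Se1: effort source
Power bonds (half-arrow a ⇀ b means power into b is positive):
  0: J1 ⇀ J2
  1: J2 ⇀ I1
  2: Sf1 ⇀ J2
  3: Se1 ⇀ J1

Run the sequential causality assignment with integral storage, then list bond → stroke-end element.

b0 stroke at J2
b1 stroke at I1
b2 stroke at Sf1
b3 stroke at J1

bond 2 →Sf1  (Sf1 (Sf) sets flow on bond)
bond 3 →J1  (source Se1 imposes e)
bond 0 →J2  (closing 1-jn rule on J1)
bond 1 →I1  (J2 effort already set via bond 0)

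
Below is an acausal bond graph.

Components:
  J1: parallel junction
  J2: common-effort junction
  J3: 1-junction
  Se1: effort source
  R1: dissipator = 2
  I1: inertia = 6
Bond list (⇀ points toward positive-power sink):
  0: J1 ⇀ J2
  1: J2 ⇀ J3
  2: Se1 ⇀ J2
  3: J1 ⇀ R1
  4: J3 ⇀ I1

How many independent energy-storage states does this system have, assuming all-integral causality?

1  (I1 all integral)

β2 stroke at J2  (Se1 fixes effort; stroke away)
β0 stroke at J1  (common-e at J2 fixed by 2)
β1 stroke at J3  (common-e at J2 fixed by 2)
β4 stroke at I1  (J3 needs exactly one f-in)
β3 stroke at R1  (0-jn J1 has e-setter on 0)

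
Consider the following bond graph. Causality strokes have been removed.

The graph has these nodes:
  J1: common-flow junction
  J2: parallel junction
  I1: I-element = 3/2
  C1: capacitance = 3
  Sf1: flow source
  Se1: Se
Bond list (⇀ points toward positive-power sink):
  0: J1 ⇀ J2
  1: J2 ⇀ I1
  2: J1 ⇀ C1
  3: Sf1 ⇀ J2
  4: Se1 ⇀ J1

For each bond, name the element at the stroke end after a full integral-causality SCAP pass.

#3 →Sf1  (Sf1: flow source, stroke at near end)
#4 →J1  (Se1: effort source, stroke at far end)
#1 →I1  (prefer integral on I1)
#0 →J2  (J2 needs exactly one e-in)
#2 →J1  (J1 flow already set via bond 0)

bond 0 |J2
bond 1 |I1
bond 2 |J1
bond 3 |Sf1
bond 4 |J1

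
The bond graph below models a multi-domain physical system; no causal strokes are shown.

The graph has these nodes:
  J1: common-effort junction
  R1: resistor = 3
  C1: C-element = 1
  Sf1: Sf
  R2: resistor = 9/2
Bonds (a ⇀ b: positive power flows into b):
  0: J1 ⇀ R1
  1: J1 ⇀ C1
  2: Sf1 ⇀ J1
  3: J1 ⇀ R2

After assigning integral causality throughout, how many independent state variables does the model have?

#2 stroke→Sf1  (Sf1: flow source, stroke at near end)
#1 stroke→J1  (C1: C, integral causality)
#0 stroke→R1  (J1: bond 1 brought effort, rest push out)
#3 stroke→R2  (common-e at J1 fixed by 1)

1  (C1 all integral)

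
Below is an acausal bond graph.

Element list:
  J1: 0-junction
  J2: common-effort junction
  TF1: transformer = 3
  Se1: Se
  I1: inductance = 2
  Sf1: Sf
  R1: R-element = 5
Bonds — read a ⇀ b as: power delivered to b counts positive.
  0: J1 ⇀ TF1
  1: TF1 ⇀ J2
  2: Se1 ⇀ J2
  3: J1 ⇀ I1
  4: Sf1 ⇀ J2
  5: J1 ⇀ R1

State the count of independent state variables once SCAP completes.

β2 stroke at J2  (Se1: effort source, stroke at far end)
β4 stroke at Sf1  (Sf1: flow source, stroke at near end)
β1 stroke at TF1  (common-e at J2 fixed by 2)
β0 stroke at J1  (TF1: transformer flips bond 1)
β3 stroke at I1  (0-jn J1 has e-setter on 0)
β5 stroke at R1  (J1 effort already set via bond 0)

1  (I1 all integral)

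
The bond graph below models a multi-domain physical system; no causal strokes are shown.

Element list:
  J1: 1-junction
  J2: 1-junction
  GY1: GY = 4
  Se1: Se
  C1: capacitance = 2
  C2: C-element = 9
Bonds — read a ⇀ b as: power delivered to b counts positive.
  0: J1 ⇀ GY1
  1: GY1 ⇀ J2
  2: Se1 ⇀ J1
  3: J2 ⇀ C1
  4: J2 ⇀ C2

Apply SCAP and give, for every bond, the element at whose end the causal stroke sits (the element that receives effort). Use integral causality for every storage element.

bond 0 stroke→GY1
bond 1 stroke→GY1
bond 2 stroke→J1
bond 3 stroke→J2
bond 4 stroke→J2

β2 stroke at J1  (Se1: effort source, stroke at far end)
β0 stroke at GY1  (closing 1-jn rule on J1)
β1 stroke at GY1  (GY GY1: same side as bond 0)
β3 stroke at J2  (J2 flow already set via bond 1)
β4 stroke at J2  (common-f at J2 fixed by 1)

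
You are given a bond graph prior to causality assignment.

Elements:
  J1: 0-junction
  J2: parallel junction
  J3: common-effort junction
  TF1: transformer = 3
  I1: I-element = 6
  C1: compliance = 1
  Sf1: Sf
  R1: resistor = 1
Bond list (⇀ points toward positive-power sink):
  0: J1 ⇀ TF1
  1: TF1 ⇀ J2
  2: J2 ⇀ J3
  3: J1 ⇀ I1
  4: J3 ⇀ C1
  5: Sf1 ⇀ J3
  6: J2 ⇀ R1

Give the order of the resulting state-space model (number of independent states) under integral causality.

#5 →Sf1  (Sf1 (Sf) sets flow on bond)
#3 →I1  (I1 outputs flow p/I1)
#0 →J1  (J1: last free bond brings effort in)
#1 →TF1  (TF1 one-in-one-out from 0)
#4 →J3  (C1 outputs effort q/C1)
#2 →J2  (J3 effort already set via bond 4)
#6 →R1  (J2: bond 2 brought effort, rest push out)

2  (C1, I1 all integral)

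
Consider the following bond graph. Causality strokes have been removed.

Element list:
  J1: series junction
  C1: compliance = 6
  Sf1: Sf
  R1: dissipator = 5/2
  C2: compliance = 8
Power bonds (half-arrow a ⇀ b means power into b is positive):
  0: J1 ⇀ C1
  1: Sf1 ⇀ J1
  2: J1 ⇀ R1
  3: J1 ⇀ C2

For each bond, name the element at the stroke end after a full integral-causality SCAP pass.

#1 |Sf1  (Sf1: flow source, stroke at near end)
#0 |J1  (1-jn J1 has f-setter on 1)
#2 |J1  (J1: bond 1 brought flow, rest push out)
#3 |J1  (common-f at J1 fixed by 1)

β0 stroke→J1
β1 stroke→Sf1
β2 stroke→J1
β3 stroke→J1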